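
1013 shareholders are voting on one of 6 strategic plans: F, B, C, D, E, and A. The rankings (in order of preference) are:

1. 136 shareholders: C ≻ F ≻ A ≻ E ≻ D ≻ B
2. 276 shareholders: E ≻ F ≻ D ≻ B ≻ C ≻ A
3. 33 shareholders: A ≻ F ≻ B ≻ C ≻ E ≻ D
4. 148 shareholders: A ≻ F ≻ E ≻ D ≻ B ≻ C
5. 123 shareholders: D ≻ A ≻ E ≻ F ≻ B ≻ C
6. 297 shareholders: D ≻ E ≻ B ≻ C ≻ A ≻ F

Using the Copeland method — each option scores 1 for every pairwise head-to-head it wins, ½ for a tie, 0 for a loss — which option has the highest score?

E

F: beats B, C, and D; loses to E and A → score 3.
B: beats C and A; loses to F, D, and E → score 2.
C: beats A; loses to F, B, D, and E → score 1.
D: beats B, C, and A; loses to F and E → score 3.
E: beats F, B, C, D, and A → score 5.
A: beats F; loses to B, C, D, and E → score 1.
E has the best pairwise record.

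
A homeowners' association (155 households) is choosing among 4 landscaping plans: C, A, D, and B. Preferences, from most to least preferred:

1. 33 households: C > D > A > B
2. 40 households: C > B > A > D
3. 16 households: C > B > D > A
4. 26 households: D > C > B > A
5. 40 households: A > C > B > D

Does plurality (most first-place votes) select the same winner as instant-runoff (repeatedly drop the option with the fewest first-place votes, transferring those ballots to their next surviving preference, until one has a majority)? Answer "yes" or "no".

yes

Plurality — first-place votes: C 89, A 40, D 26, B 0. Winner: C.
Instant-runoff — R1 C 89, A 40, D 26, B 0 (C winner). Winner: C.
The two methods agree.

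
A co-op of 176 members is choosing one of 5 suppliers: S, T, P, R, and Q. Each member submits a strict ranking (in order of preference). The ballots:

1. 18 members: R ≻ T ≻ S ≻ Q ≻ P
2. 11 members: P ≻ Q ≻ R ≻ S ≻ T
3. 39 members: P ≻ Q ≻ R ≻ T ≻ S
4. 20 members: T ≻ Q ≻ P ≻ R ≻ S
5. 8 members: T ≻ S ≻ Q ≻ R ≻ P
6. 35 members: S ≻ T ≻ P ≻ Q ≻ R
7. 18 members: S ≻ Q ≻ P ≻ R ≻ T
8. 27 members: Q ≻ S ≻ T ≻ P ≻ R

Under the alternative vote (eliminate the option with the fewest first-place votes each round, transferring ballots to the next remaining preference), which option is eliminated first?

Round 1: S 53, T 28, P 50, R 18, Q 27. Eliminate R.

R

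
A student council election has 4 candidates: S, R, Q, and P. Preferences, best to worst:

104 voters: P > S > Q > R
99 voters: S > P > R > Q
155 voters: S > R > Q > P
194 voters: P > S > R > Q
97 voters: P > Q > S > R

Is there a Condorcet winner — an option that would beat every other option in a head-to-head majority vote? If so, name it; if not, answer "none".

P

P vs S: 395–254 for P.
P vs R: 494–155 for P.
P vs Q: 494–155 for P.
P beats every other option head-to-head.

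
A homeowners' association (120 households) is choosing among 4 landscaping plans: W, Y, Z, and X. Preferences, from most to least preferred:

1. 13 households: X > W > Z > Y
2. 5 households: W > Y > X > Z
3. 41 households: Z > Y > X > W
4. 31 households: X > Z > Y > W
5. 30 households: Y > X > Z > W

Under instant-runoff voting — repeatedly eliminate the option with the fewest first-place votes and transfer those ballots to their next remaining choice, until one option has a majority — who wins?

X

Round 1: W 5, Y 30, Z 41, X 44. Eliminate W.
Round 2: Y 35, Z 41, X 44. Eliminate Y.
Round 3: Z 41, X 79. X has a majority.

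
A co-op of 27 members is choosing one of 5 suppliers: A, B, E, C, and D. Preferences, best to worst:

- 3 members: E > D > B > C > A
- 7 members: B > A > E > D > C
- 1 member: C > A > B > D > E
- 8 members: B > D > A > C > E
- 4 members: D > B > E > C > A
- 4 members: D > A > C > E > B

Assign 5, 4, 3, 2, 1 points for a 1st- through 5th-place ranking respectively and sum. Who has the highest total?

B

A: 3·1 + 7·4 + 1·4 + 8·3 + 4·1 + 4·4 = 79
B: 3·3 + 7·5 + 1·3 + 8·5 + 4·4 + 4·1 = 107
E: 3·5 + 7·3 + 1·1 + 8·1 + 4·3 + 4·2 = 65
C: 3·2 + 7·1 + 1·5 + 8·2 + 4·2 + 4·3 = 54
D: 3·4 + 7·2 + 1·2 + 8·4 + 4·5 + 4·5 = 100
B has the highest Borda score (107).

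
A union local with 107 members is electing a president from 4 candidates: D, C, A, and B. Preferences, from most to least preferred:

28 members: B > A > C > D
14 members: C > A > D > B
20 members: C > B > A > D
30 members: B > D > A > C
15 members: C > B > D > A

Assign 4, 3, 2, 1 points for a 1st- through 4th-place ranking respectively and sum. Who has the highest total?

B

D: 28·1 + 14·2 + 20·1 + 30·3 + 15·2 = 196
C: 28·2 + 14·4 + 20·4 + 30·1 + 15·4 = 282
A: 28·3 + 14·3 + 20·2 + 30·2 + 15·1 = 241
B: 28·4 + 14·1 + 20·3 + 30·4 + 15·3 = 351
B has the highest Borda score (351).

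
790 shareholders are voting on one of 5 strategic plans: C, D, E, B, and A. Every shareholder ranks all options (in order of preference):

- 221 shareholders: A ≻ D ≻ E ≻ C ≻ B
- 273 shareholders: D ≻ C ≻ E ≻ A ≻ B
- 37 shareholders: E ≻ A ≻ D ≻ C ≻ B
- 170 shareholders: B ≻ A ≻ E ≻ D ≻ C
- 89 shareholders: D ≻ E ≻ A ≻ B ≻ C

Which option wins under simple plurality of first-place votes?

D

First-place votes: C 0, D 362, E 37, B 170, A 221.
D has the most first-place votes.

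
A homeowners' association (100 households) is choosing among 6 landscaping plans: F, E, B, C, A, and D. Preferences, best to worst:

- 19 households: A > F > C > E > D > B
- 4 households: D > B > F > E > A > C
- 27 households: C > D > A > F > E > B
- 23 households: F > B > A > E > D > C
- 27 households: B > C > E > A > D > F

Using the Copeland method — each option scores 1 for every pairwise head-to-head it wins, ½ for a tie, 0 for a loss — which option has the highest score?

F: beats E and B; loses to C, A, and D → score 2.
E: beats D; loses to F, B, C, and A → score 1.
B: beats E, C, and A; ties D; loses to F → score 3.5.
C: beats F, E, A, and D; loses to B → score 4.
A: beats F, E, and D; loses to B and C → score 3.
D: beats F; ties B; loses to E, C, and A → score 1.5.
C has the best pairwise record.

C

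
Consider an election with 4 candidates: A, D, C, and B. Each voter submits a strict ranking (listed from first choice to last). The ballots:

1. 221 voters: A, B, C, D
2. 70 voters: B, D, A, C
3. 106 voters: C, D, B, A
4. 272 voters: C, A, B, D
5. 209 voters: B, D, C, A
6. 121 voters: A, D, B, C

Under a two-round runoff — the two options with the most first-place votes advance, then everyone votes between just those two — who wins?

C

Round 1 first-place votes: A 342, D 0, C 378, B 279.
C and A advance.
Runoff: C is preferred to A by 587 voters; A by 412.
C wins the runoff.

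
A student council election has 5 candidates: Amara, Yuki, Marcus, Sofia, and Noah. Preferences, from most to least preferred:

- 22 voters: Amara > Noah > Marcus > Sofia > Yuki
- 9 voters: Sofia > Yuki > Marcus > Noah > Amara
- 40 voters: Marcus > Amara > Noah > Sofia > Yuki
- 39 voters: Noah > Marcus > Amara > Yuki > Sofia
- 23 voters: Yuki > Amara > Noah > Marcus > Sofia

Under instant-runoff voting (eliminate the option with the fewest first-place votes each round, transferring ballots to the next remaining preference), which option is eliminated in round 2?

Round 1: Amara 22, Yuki 23, Marcus 40, Sofia 9, Noah 39. Eliminate Sofia.
Round 2: Amara 22, Yuki 32, Marcus 40, Noah 39. Eliminate Amara.

Amara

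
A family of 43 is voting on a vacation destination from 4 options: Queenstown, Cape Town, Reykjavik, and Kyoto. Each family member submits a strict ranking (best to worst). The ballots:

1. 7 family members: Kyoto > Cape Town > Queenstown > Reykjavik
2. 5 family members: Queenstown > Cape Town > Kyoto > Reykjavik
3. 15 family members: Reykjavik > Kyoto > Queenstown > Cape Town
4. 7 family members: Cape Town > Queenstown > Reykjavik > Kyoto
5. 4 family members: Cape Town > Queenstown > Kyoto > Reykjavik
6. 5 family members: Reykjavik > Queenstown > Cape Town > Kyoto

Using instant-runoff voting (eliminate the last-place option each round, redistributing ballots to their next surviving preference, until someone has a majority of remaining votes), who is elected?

Round 1: Queenstown 5, Cape Town 11, Reykjavik 20, Kyoto 7. Eliminate Queenstown.
Round 2: Cape Town 16, Reykjavik 20, Kyoto 7. Eliminate Kyoto.
Round 3: Cape Town 23, Reykjavik 20. Cape Town has a majority.

Cape Town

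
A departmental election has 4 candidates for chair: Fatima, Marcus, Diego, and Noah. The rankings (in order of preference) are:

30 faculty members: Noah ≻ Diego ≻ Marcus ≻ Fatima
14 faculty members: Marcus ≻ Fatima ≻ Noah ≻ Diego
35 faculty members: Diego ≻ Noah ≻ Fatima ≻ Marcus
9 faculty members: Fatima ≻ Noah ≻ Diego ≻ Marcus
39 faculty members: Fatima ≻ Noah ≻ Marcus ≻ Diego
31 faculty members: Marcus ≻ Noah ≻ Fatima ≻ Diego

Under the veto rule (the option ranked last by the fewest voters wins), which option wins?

Last-place votes: Fatima 30, Marcus 44, Diego 84, Noah 0.
Noah is ranked last by the fewest voters, so Noah wins.

Noah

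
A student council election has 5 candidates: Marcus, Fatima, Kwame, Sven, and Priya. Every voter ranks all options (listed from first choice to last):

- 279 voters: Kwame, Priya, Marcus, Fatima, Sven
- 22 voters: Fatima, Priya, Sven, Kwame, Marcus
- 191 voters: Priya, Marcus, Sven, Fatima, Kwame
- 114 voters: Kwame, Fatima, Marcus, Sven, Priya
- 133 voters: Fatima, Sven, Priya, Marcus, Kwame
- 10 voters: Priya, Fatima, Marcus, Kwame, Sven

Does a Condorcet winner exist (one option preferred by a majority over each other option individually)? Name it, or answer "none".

Kwame vs Marcus: 415–334 for Kwame.
Kwame vs Fatima: 393–356 for Kwame.
Kwame vs Sven: 403–346 for Kwame.
Kwame vs Priya: 393–356 for Kwame.
Kwame beats every other option head-to-head.

Kwame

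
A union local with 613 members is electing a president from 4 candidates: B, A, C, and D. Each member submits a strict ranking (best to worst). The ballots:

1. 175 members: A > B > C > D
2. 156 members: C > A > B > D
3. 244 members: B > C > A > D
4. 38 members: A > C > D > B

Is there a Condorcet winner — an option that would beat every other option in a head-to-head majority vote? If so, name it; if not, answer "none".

Checking pairwise contests:
A beats B 369–244.
C beats A 400–213.
B beats C 419–194.
B beats D 575–38.
Every option loses at least one head-to-head, so there is no Condorcet winner.

none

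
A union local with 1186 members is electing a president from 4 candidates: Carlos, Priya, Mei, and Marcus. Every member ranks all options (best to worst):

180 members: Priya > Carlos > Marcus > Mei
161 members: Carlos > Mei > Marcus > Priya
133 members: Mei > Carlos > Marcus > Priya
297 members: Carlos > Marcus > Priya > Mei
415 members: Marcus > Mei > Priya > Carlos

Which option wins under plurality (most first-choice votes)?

Carlos

First-place votes: Carlos 458, Priya 180, Mei 133, Marcus 415.
Carlos has the most first-place votes.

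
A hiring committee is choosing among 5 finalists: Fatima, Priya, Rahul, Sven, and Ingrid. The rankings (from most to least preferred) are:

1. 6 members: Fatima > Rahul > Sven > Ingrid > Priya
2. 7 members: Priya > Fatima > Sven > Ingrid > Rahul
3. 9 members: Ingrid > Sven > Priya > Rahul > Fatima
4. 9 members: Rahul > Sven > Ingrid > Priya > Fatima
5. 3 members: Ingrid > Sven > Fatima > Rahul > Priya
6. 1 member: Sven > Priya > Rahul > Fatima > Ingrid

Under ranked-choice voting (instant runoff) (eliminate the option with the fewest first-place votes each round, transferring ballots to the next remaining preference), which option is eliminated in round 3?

Round 1: Fatima 6, Priya 7, Rahul 9, Sven 1, Ingrid 12. Eliminate Sven.
Round 2: Fatima 6, Priya 8, Rahul 9, Ingrid 12. Eliminate Fatima.
Round 3: Priya 8, Rahul 15, Ingrid 12. Eliminate Priya.

Priya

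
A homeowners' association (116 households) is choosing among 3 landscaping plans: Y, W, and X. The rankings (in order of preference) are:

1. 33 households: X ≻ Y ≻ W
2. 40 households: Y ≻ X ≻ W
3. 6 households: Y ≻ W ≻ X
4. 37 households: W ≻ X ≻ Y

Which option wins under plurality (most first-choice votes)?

First-place votes: Y 46, W 37, X 33.
Y has the most first-place votes.

Y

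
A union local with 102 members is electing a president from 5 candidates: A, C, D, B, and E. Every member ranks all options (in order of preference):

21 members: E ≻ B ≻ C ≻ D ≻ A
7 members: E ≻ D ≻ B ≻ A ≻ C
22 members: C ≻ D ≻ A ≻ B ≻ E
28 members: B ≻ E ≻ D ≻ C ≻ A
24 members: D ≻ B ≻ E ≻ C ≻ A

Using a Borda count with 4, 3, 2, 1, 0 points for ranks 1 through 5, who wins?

A: 21·0 + 7·1 + 22·2 + 28·0 + 24·0 = 51
C: 21·2 + 7·0 + 22·4 + 28·1 + 24·1 = 182
D: 21·1 + 7·3 + 22·3 + 28·2 + 24·4 = 260
B: 21·3 + 7·2 + 22·1 + 28·4 + 24·3 = 283
E: 21·4 + 7·4 + 22·0 + 28·3 + 24·2 = 244
B has the highest Borda score (283).

B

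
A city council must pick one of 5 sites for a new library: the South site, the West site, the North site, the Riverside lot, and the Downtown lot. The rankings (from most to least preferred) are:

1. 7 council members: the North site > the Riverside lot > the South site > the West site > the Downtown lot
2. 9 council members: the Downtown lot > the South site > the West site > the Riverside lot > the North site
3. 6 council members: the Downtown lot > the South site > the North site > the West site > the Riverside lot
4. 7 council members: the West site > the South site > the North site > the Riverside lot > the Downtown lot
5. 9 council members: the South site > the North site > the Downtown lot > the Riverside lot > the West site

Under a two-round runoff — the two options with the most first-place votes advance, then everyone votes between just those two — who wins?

the South site

Round 1 first-place votes: the South site 9, the West site 7, the North site 7, the Riverside lot 0, the Downtown lot 15.
the Downtown lot and the South site advance.
Runoff: the Downtown lot is preferred to the South site by 15 voters; the South site by 23.
the South site wins the runoff.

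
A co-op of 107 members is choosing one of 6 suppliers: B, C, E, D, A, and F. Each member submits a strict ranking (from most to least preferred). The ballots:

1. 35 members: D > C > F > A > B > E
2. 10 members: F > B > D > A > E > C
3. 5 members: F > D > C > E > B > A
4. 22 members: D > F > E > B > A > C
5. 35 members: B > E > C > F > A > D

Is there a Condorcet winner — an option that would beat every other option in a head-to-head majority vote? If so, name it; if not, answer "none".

D

D vs B: 62–45 for D.
D vs C: 72–35 for D.
D vs E: 72–35 for D.
D vs A: 72–35 for D.
D vs F: 57–50 for D.
D beats every other option head-to-head.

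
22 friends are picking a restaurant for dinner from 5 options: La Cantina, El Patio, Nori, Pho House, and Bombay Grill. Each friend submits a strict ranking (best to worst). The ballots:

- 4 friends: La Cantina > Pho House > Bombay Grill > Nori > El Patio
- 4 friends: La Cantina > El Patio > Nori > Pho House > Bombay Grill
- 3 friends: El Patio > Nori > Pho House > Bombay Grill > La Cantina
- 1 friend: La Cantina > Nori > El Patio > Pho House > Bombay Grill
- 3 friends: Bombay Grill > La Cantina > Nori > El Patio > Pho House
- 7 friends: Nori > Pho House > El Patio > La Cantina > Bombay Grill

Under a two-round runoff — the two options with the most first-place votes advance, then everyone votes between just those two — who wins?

Round 1 first-place votes: La Cantina 9, El Patio 3, Nori 7, Pho House 0, Bombay Grill 3.
La Cantina and Nori advance.
Runoff: La Cantina is preferred to Nori by 12 voters; Nori by 10.
La Cantina wins the runoff.

La Cantina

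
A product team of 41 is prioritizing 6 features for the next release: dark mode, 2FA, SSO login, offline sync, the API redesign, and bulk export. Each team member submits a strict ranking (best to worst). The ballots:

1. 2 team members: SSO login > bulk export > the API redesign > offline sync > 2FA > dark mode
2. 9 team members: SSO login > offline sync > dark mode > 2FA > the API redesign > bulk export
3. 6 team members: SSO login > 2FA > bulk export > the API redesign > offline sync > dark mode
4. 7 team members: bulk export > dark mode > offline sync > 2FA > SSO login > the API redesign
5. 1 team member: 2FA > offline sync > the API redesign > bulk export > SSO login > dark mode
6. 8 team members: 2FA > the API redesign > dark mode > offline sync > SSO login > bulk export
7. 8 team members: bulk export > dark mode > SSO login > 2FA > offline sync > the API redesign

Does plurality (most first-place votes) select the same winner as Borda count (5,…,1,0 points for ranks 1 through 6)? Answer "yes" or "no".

Plurality — first-place votes: dark mode 0, 2FA 9, SSO login 17, offline sync 0, the API redesign 0, bulk export 15. Winner: SSO login.
Borda — scores: dark mode 111, 2FA 119, SSO login 125, offline sync 95, the API redesign 62, bulk export 103. Winner: SSO login.
The two methods agree.

yes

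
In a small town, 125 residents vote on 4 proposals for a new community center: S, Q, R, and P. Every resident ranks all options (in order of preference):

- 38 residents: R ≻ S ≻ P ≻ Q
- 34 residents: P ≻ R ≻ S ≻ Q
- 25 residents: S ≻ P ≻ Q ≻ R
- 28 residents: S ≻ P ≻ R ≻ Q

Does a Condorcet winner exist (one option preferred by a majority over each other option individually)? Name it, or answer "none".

none

Checking pairwise contests:
R beats S 72–53.
S beats Q 125–0.
P beats R 87–38.
S beats P 91–34.
Every option loses at least one head-to-head, so there is no Condorcet winner.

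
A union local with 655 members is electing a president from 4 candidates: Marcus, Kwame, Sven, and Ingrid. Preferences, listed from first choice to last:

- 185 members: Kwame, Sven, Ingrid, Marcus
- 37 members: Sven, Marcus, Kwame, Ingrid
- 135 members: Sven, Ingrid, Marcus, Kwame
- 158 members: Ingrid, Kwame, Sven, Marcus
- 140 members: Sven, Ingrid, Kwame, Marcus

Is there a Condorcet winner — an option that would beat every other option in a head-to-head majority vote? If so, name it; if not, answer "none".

none

Checking pairwise contests:
Kwame beats Marcus 483–172.
Ingrid beats Kwame 433–222.
Kwame beats Sven 343–312.
Sven beats Ingrid 497–158.
Every option loses at least one head-to-head, so there is no Condorcet winner.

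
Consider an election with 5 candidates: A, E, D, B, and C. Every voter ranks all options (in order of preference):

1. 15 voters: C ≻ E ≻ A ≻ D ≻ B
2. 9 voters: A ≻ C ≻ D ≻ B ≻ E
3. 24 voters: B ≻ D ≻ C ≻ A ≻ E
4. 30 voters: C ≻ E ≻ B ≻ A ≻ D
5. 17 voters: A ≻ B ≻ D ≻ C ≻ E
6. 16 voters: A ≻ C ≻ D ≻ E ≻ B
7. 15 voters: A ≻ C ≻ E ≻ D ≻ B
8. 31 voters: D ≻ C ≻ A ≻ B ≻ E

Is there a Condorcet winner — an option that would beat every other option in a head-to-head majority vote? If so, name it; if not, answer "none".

C vs A: 100–57 for C.
C vs E: 157–0 for C.
C vs D: 85–72 for C.
C vs B: 116–41 for C.
C beats every other option head-to-head.

C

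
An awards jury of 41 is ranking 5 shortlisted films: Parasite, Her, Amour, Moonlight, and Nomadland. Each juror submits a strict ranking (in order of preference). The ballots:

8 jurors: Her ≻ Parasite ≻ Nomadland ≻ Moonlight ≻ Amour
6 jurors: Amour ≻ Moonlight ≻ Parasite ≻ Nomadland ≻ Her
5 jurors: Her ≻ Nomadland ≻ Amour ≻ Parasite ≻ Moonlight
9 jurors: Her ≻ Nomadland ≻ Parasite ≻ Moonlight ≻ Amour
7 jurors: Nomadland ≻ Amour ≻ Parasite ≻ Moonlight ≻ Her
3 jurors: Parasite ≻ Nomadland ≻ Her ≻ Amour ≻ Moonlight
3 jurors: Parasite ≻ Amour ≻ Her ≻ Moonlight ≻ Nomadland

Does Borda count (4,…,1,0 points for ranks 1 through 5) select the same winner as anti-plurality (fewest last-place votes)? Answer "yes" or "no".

no

Borda — scores: Parasite 97, Her 100, Amour 67, Moonlight 45, Nomadland 101. Winner: Nomadland.
Anti-plurality — last-place votes: Parasite 0, Her 13, Amour 17, Moonlight 8, Nomadland 3. Winner: Parasite.
The two methods disagree.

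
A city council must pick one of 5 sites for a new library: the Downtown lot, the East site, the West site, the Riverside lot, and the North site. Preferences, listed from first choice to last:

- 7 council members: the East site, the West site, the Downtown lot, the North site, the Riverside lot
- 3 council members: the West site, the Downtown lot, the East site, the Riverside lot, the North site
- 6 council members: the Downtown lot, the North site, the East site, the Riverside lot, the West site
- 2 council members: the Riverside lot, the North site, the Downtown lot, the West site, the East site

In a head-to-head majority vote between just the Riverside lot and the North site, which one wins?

the North site

Voters preferring the Riverside lot to the North site: 5; preferring the North site to the Riverside lot: 13.
the North site wins the head-to-head.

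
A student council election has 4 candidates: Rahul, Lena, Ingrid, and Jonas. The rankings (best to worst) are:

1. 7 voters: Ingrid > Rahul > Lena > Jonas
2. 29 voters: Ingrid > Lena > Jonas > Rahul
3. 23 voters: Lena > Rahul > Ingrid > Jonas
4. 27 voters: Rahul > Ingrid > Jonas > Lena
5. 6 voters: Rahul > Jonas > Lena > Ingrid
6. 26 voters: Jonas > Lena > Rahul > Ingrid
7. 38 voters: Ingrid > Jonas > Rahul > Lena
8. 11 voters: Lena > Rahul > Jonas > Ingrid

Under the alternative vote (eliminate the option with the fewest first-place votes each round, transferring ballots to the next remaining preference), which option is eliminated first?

Jonas

Round 1: Rahul 33, Lena 34, Ingrid 74, Jonas 26. Eliminate Jonas.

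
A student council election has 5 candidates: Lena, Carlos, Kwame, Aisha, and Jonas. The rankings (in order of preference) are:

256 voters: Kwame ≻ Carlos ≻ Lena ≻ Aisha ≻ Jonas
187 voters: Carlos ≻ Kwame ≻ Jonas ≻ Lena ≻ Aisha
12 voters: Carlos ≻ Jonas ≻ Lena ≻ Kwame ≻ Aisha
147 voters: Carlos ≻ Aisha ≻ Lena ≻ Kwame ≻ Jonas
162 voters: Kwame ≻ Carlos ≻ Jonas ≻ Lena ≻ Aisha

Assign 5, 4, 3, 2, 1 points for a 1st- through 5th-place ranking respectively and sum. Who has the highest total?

Lena: 256·3 + 187·2 + 12·3 + 147·3 + 162·2 = 1943
Carlos: 256·4 + 187·5 + 12·5 + 147·5 + 162·4 = 3402
Kwame: 256·5 + 187·4 + 12·2 + 147·2 + 162·5 = 3156
Aisha: 256·2 + 187·1 + 12·1 + 147·4 + 162·1 = 1461
Jonas: 256·1 + 187·3 + 12·4 + 147·1 + 162·3 = 1498
Carlos has the highest Borda score (3402).

Carlos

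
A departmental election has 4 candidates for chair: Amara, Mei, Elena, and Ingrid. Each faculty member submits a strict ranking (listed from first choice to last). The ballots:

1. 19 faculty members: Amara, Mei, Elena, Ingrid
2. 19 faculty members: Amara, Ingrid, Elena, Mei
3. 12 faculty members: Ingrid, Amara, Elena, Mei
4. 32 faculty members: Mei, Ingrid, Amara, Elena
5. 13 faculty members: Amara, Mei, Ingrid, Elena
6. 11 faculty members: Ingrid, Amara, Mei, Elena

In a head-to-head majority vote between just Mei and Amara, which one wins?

Voters preferring Mei to Amara: 32; preferring Amara to Mei: 74.
Amara wins the head-to-head.

Amara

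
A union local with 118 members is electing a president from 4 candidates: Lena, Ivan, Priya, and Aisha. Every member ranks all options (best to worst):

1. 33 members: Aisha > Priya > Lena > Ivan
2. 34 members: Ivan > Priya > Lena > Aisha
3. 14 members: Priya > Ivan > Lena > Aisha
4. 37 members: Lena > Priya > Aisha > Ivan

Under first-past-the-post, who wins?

Lena

First-place votes: Lena 37, Ivan 34, Priya 14, Aisha 33.
Lena has the most first-place votes.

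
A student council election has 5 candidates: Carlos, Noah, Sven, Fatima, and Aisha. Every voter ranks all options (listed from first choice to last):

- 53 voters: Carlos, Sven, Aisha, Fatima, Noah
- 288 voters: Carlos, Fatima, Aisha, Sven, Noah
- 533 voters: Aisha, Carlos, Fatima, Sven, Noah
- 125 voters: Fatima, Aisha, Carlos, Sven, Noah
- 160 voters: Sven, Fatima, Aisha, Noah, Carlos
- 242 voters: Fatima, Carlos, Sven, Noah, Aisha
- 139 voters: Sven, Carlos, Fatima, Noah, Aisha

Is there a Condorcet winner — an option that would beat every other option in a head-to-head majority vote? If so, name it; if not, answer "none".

Checking pairwise contests:
Aisha beats Carlos 818–722.
Carlos beats Noah 1380–160.
Carlos beats Sven 1241–299.
Carlos beats Fatima 1013–527.
Fatima beats Aisha 954–586.
Every option loses at least one head-to-head, so there is no Condorcet winner.

none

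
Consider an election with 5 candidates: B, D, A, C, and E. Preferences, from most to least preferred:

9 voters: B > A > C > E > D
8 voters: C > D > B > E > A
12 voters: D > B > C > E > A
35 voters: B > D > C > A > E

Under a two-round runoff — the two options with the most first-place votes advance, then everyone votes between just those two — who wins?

Round 1 first-place votes: B 44, D 12, A 0, C 8, E 0.
B and D advance.
Runoff: B is preferred to D by 44 voters; D by 20.
B wins the runoff.

B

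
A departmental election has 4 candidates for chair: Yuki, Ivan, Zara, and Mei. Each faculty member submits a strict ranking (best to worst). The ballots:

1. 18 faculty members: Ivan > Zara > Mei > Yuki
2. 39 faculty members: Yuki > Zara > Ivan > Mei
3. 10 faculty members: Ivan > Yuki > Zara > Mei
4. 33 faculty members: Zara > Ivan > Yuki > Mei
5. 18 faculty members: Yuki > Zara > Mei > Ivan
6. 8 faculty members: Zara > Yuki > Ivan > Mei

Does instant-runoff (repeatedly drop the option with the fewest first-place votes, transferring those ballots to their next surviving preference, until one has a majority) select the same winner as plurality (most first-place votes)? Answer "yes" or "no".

yes

Instant-runoff — R1 Yuki 57, Ivan 28, Zara 41, Mei 0 (Mei out); R2 Yuki 57, Ivan 28, Zara 41 (Ivan out); R3 Yuki 67, Zara 59 (Yuki winner). Winner: Yuki.
Plurality — first-place votes: Yuki 57, Ivan 28, Zara 41, Mei 0. Winner: Yuki.
The two methods agree.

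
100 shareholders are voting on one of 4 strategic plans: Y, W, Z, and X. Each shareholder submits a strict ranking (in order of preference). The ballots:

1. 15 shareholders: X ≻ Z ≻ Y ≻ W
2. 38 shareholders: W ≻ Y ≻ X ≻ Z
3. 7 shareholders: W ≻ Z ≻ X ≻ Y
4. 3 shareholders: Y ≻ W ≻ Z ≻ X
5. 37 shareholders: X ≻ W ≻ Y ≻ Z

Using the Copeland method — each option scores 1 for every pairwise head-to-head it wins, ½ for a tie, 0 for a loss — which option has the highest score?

Y: beats Z; loses to W and X → score 1.
W: beats Y and Z; loses to X → score 2.
Z: loses to Y, W, and X → score 0.
X: beats Y, W, and Z → score 3.
X has the best pairwise record.

X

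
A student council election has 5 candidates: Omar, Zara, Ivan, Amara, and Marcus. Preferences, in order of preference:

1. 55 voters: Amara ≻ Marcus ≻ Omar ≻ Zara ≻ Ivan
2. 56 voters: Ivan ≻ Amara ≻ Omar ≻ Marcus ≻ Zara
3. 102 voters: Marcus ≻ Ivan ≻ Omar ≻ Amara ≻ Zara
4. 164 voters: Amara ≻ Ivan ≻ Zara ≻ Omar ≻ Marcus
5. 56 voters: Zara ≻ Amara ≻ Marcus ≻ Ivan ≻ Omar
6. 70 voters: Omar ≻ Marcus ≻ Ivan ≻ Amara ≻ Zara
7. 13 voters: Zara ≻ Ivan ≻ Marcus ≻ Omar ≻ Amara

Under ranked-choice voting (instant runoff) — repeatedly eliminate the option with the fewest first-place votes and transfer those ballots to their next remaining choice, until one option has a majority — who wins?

Amara

Round 1: Omar 70, Zara 69, Ivan 56, Amara 219, Marcus 102. Eliminate Ivan.
Round 2: Omar 70, Zara 69, Amara 275, Marcus 102. Amara has a majority.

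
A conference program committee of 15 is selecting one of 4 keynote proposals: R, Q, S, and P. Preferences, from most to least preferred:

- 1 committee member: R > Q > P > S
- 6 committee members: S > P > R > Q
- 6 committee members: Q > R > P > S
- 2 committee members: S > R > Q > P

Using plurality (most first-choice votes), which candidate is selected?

First-place votes: R 1, Q 6, S 8, P 0.
S has the most first-place votes.

S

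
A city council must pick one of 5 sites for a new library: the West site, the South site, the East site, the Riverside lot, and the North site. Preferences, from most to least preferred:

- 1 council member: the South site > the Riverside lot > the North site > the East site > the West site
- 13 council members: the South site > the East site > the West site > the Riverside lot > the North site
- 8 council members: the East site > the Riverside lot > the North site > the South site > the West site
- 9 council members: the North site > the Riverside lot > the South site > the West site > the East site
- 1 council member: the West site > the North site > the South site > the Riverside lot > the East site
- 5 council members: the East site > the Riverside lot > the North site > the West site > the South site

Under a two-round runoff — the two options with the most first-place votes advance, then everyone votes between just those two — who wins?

the South site

Round 1 first-place votes: the West site 1, the South site 14, the East site 13, the Riverside lot 0, the North site 9.
the South site and the East site advance.
Runoff: the South site is preferred to the East site by 24 voters; the East site by 13.
the South site wins the runoff.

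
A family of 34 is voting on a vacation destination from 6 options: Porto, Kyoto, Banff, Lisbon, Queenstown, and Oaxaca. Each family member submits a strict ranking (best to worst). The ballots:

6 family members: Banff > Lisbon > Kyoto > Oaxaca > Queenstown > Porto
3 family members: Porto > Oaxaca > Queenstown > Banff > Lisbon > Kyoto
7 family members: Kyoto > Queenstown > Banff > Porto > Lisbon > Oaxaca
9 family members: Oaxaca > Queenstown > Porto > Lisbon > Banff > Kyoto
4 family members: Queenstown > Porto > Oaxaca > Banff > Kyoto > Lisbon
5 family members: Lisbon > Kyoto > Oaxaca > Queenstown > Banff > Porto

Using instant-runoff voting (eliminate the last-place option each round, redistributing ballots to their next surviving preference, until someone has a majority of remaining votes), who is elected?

Kyoto

Round 1: Porto 3, Kyoto 7, Banff 6, Lisbon 5, Queenstown 4, Oaxaca 9. Eliminate Porto.
Round 2: Kyoto 7, Banff 6, Lisbon 5, Queenstown 4, Oaxaca 12. Eliminate Queenstown.
Round 3: Kyoto 7, Banff 6, Lisbon 5, Oaxaca 16. Eliminate Lisbon.
Round 4: Kyoto 12, Banff 6, Oaxaca 16. Eliminate Banff.
Round 5: Kyoto 18, Oaxaca 16. Kyoto has a majority.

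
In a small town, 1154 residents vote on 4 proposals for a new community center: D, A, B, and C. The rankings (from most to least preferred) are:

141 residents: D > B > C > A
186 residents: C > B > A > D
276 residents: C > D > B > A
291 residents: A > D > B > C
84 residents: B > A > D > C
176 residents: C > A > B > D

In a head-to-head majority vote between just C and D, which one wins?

Voters preferring C to D: 638; preferring D to C: 516.
C wins the head-to-head.

C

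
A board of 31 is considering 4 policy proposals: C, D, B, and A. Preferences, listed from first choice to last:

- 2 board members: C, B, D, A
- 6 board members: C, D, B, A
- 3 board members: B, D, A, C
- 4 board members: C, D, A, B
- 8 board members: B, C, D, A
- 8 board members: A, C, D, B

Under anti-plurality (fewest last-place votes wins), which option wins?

Last-place votes: C 3, D 0, B 12, A 16.
D is ranked last by the fewest voters, so D wins.

D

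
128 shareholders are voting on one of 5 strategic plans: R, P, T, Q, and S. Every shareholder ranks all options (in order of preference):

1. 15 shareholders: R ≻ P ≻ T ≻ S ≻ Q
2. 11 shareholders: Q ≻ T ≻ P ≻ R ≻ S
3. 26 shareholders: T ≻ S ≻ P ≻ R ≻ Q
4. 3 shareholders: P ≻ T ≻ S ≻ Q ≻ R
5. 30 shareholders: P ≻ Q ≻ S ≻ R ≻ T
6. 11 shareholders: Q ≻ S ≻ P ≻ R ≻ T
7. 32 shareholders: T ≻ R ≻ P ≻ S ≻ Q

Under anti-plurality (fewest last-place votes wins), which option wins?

Last-place votes: R 3, P 0, T 41, Q 73, S 11.
P is ranked last by the fewest voters, so P wins.

P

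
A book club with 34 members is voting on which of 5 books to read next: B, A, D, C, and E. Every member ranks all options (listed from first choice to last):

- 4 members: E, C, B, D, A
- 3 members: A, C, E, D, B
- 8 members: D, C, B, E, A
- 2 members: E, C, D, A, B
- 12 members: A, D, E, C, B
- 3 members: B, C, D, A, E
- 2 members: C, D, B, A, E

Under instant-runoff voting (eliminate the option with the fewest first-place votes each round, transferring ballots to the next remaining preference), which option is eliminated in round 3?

E

Round 1: B 3, A 15, D 8, C 2, E 6. Eliminate C.
Round 2: B 3, A 15, D 10, E 6. Eliminate B.
Round 3: A 15, D 13, E 6. Eliminate E.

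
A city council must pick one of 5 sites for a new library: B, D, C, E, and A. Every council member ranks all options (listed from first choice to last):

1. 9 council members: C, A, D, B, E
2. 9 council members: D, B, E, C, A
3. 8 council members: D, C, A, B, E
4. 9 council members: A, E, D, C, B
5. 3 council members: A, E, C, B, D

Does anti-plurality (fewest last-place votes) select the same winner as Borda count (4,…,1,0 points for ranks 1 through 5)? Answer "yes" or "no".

Anti-plurality — last-place votes: B 9, D 3, C 0, E 17, A 9. Winner: C.
Borda — scores: B 47, D 104, C 84, E 54, A 91. Winner: D.
The two methods disagree.

no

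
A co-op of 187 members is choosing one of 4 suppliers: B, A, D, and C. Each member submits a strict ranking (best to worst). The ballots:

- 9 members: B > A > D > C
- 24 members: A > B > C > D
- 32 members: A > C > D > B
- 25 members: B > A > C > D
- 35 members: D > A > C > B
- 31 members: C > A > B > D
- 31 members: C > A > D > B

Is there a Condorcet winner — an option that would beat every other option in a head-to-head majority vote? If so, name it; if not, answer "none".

A

A vs B: 153–34 for A.
A vs D: 152–35 for A.
A vs C: 125–62 for A.
A beats every other option head-to-head.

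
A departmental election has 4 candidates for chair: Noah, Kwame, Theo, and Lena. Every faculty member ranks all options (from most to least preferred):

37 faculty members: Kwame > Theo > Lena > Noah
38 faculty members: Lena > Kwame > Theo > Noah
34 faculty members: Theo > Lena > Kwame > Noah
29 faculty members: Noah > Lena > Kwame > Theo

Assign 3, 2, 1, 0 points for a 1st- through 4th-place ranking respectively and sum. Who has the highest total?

Lena

Noah: 37·0 + 38·0 + 34·0 + 29·3 = 87
Kwame: 37·3 + 38·2 + 34·1 + 29·1 = 250
Theo: 37·2 + 38·1 + 34·3 + 29·0 = 214
Lena: 37·1 + 38·3 + 34·2 + 29·2 = 277
Lena has the highest Borda score (277).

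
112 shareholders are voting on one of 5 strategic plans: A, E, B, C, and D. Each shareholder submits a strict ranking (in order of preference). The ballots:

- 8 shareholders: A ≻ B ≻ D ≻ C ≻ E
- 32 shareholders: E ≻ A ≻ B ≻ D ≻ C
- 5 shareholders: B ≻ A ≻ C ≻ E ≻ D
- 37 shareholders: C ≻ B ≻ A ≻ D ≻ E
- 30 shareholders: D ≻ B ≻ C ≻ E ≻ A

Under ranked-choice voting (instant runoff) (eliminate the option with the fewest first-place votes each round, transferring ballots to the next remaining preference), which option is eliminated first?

Round 1: A 8, E 32, B 5, C 37, D 30. Eliminate B.

B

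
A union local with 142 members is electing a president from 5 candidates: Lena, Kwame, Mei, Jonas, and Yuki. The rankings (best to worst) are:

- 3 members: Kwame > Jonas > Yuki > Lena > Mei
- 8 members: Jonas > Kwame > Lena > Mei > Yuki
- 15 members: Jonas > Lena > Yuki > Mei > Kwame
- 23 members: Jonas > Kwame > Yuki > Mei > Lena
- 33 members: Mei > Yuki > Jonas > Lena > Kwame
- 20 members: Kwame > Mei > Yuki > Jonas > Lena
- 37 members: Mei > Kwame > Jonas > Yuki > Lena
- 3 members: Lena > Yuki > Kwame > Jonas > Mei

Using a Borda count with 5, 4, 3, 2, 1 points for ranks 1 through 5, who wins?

Lena: 3·2 + 8·3 + 15·4 + 23·1 + 33·2 + 20·1 + 37·1 + 3·5 = 251
Kwame: 3·5 + 8·4 + 15·1 + 23·4 + 33·1 + 20·5 + 37·4 + 3·3 = 444
Mei: 3·1 + 8·2 + 15·2 + 23·2 + 33·5 + 20·4 + 37·5 + 3·1 = 528
Jonas: 3·4 + 8·5 + 15·5 + 23·5 + 33·3 + 20·2 + 37·3 + 3·2 = 498
Yuki: 3·3 + 8·1 + 15·3 + 23·3 + 33·4 + 20·3 + 37·2 + 3·4 = 409
Mei has the highest Borda score (528).

Mei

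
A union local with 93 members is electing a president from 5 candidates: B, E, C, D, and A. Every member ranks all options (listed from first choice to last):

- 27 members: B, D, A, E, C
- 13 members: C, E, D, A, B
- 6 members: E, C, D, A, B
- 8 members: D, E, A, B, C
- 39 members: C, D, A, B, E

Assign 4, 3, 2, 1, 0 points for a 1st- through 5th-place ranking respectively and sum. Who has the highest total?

D

B: 27·4 + 13·0 + 6·0 + 8·1 + 39·1 = 155
E: 27·1 + 13·3 + 6·4 + 8·3 + 39·0 = 114
C: 27·0 + 13·4 + 6·3 + 8·0 + 39·4 = 226
D: 27·3 + 13·2 + 6·2 + 8·4 + 39·3 = 268
A: 27·2 + 13·1 + 6·1 + 8·2 + 39·2 = 167
D has the highest Borda score (268).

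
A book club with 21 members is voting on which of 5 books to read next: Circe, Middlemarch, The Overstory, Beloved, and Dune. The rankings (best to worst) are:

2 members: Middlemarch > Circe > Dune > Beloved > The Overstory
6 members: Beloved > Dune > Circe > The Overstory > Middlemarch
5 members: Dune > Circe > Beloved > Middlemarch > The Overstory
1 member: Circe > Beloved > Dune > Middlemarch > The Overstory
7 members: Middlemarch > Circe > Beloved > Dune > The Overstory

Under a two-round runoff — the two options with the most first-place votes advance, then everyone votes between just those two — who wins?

Round 1 first-place votes: Circe 1, Middlemarch 9, The Overstory 0, Beloved 6, Dune 5.
Middlemarch and Beloved advance.
Runoff: Middlemarch is preferred to Beloved by 9 voters; Beloved by 12.
Beloved wins the runoff.

Beloved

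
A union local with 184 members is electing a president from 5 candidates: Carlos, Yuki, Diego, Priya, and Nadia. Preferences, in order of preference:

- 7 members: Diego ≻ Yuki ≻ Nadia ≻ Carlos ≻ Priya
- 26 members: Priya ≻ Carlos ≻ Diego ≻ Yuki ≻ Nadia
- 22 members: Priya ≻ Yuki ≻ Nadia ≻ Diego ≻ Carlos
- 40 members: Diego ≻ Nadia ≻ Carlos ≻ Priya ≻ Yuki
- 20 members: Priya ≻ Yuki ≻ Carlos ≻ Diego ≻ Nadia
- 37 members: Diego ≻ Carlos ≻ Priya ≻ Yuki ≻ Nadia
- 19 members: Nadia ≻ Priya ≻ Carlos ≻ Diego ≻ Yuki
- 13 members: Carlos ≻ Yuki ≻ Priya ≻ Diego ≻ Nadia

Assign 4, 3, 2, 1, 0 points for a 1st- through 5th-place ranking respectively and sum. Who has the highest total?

Carlos: 7·1 + 26·3 + 22·0 + 40·2 + 20·2 + 37·3 + 19·2 + 13·4 = 406
Yuki: 7·3 + 26·1 + 22·3 + 40·0 + 20·3 + 37·1 + 19·0 + 13·3 = 249
Diego: 7·4 + 26·2 + 22·1 + 40·4 + 20·1 + 37·4 + 19·1 + 13·1 = 462
Priya: 7·0 + 26·4 + 22·4 + 40·1 + 20·4 + 37·2 + 19·3 + 13·2 = 469
Nadia: 7·2 + 26·0 + 22·2 + 40·3 + 20·0 + 37·0 + 19·4 + 13·0 = 254
Priya has the highest Borda score (469).

Priya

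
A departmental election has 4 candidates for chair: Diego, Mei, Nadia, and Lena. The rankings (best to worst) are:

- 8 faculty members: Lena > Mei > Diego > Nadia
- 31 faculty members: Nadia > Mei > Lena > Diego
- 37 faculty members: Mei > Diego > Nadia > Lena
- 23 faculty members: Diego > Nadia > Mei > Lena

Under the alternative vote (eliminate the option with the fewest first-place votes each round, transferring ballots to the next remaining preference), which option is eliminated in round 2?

Diego

Round 1: Diego 23, Mei 37, Nadia 31, Lena 8. Eliminate Lena.
Round 2: Diego 23, Mei 45, Nadia 31. Eliminate Diego.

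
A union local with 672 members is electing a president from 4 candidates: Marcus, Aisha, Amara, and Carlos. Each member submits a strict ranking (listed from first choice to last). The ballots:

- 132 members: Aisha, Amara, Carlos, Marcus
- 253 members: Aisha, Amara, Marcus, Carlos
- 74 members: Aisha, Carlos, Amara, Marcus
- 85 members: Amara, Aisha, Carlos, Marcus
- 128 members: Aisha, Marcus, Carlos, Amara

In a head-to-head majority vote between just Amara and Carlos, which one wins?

Amara

Voters preferring Amara to Carlos: 470; preferring Carlos to Amara: 202.
Amara wins the head-to-head.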